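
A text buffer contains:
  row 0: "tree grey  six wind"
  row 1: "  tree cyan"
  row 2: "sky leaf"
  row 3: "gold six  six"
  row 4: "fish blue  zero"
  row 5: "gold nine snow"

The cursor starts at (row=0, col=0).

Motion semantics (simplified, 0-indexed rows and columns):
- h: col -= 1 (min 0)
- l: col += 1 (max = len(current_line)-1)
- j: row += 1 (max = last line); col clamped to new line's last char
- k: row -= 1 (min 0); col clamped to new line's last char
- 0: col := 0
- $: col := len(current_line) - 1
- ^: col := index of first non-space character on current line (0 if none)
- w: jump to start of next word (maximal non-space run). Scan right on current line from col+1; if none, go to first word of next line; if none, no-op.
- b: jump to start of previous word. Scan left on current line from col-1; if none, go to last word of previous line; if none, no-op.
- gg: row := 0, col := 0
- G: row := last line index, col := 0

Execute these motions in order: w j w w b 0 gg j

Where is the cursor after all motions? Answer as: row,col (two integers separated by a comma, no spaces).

After 1 (w): row=0 col=5 char='g'
After 2 (j): row=1 col=5 char='e'
After 3 (w): row=1 col=7 char='c'
After 4 (w): row=2 col=0 char='s'
After 5 (b): row=1 col=7 char='c'
After 6 (0): row=1 col=0 char='_'
After 7 (gg): row=0 col=0 char='t'
After 8 (j): row=1 col=0 char='_'

Answer: 1,0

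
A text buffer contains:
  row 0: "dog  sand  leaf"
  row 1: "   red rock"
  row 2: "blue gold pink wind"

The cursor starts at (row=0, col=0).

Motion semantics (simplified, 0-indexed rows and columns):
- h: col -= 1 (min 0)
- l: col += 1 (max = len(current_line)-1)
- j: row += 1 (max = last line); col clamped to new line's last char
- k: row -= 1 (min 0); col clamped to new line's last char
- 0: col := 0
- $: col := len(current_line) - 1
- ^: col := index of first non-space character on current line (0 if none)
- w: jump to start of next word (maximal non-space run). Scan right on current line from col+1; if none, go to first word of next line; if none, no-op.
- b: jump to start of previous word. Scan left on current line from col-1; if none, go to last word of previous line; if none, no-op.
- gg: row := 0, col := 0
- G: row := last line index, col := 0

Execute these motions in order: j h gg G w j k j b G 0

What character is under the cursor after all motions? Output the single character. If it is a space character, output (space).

Answer: b

Derivation:
After 1 (j): row=1 col=0 char='_'
After 2 (h): row=1 col=0 char='_'
After 3 (gg): row=0 col=0 char='d'
After 4 (G): row=2 col=0 char='b'
After 5 (w): row=2 col=5 char='g'
After 6 (j): row=2 col=5 char='g'
After 7 (k): row=1 col=5 char='d'
After 8 (j): row=2 col=5 char='g'
After 9 (b): row=2 col=0 char='b'
After 10 (G): row=2 col=0 char='b'
After 11 (0): row=2 col=0 char='b'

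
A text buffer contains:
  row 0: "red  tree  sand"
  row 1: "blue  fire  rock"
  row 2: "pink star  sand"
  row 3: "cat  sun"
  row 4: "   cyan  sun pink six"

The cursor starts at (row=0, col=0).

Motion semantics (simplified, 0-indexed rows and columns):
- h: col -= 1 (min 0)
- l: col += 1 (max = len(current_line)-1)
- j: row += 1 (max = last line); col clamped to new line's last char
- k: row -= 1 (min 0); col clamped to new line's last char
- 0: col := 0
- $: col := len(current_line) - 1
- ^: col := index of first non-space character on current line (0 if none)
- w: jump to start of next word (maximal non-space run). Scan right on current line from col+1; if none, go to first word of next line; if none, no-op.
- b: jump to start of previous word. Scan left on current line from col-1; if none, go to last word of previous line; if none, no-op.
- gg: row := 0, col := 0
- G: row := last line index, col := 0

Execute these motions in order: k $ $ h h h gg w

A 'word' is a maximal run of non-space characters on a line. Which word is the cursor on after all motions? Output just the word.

After 1 (k): row=0 col=0 char='r'
After 2 ($): row=0 col=14 char='d'
After 3 ($): row=0 col=14 char='d'
After 4 (h): row=0 col=13 char='n'
After 5 (h): row=0 col=12 char='a'
After 6 (h): row=0 col=11 char='s'
After 7 (gg): row=0 col=0 char='r'
After 8 (w): row=0 col=5 char='t'

Answer: tree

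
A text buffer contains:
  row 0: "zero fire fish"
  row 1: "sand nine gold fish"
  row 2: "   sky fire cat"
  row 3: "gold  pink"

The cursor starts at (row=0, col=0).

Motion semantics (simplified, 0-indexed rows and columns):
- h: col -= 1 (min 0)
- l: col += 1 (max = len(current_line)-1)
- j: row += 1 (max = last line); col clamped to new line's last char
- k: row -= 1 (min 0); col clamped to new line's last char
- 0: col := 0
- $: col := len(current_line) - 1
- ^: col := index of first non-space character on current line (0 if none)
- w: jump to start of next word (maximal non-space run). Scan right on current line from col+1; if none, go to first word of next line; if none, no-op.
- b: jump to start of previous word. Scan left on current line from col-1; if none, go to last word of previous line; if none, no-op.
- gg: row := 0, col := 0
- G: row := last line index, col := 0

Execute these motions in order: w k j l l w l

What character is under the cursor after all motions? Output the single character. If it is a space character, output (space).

Answer: o

Derivation:
After 1 (w): row=0 col=5 char='f'
After 2 (k): row=0 col=5 char='f'
After 3 (j): row=1 col=5 char='n'
After 4 (l): row=1 col=6 char='i'
After 5 (l): row=1 col=7 char='n'
After 6 (w): row=1 col=10 char='g'
After 7 (l): row=1 col=11 char='o'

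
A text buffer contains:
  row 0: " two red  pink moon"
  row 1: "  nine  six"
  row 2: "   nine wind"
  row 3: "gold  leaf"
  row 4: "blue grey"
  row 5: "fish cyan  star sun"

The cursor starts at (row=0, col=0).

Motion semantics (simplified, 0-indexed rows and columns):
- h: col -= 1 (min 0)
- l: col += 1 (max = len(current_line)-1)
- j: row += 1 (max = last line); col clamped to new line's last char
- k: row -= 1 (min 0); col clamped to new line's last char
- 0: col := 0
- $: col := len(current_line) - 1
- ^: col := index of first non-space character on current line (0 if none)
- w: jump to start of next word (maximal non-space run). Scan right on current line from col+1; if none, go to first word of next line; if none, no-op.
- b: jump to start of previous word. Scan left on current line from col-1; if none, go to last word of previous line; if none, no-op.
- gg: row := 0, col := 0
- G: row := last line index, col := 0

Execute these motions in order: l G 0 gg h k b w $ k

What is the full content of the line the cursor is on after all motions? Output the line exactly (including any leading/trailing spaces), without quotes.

Answer:  two red  pink moon

Derivation:
After 1 (l): row=0 col=1 char='t'
After 2 (G): row=5 col=0 char='f'
After 3 (0): row=5 col=0 char='f'
After 4 (gg): row=0 col=0 char='_'
After 5 (h): row=0 col=0 char='_'
After 6 (k): row=0 col=0 char='_'
After 7 (b): row=0 col=0 char='_'
After 8 (w): row=0 col=1 char='t'
After 9 ($): row=0 col=18 char='n'
After 10 (k): row=0 col=18 char='n'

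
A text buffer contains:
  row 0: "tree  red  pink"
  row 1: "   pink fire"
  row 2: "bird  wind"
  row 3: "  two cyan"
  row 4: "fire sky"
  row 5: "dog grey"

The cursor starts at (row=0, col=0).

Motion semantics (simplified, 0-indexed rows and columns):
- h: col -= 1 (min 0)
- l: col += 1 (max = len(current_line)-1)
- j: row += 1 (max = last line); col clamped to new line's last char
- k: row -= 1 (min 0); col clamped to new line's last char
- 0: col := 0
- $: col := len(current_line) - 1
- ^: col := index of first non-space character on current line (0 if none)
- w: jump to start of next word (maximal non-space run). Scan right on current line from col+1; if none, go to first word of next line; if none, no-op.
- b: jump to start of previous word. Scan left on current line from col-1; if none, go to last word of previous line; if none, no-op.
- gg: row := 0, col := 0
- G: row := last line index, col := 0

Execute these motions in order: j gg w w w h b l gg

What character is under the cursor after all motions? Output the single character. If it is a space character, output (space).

After 1 (j): row=1 col=0 char='_'
After 2 (gg): row=0 col=0 char='t'
After 3 (w): row=0 col=6 char='r'
After 4 (w): row=0 col=11 char='p'
After 5 (w): row=1 col=3 char='p'
After 6 (h): row=1 col=2 char='_'
After 7 (b): row=0 col=11 char='p'
After 8 (l): row=0 col=12 char='i'
After 9 (gg): row=0 col=0 char='t'

Answer: t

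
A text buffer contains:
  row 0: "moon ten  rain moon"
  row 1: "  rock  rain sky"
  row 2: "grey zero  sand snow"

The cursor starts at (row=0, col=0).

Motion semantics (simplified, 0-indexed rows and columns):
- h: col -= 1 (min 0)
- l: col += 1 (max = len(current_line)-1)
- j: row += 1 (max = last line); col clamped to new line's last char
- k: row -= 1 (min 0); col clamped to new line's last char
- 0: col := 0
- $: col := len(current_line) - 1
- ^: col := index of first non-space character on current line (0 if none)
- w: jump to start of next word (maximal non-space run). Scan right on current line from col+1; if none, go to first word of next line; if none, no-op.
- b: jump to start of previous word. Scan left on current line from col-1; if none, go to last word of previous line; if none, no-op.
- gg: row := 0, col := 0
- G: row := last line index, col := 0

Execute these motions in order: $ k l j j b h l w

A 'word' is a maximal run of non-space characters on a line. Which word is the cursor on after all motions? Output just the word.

Answer: snow

Derivation:
After 1 ($): row=0 col=18 char='n'
After 2 (k): row=0 col=18 char='n'
After 3 (l): row=0 col=18 char='n'
After 4 (j): row=1 col=15 char='y'
After 5 (j): row=2 col=15 char='_'
After 6 (b): row=2 col=11 char='s'
After 7 (h): row=2 col=10 char='_'
After 8 (l): row=2 col=11 char='s'
After 9 (w): row=2 col=16 char='s'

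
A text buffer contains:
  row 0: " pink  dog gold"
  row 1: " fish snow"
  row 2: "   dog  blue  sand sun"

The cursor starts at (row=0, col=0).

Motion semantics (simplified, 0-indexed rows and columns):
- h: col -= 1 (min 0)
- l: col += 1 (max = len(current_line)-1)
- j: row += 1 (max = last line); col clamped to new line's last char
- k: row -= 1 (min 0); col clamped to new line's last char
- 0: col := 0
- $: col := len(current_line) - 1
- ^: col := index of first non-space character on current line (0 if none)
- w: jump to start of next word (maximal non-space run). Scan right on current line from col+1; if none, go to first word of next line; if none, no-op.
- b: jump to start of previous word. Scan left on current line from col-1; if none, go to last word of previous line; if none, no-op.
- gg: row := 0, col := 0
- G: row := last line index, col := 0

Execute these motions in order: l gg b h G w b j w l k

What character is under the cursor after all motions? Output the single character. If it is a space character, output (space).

Answer: w

Derivation:
After 1 (l): row=0 col=1 char='p'
After 2 (gg): row=0 col=0 char='_'
After 3 (b): row=0 col=0 char='_'
After 4 (h): row=0 col=0 char='_'
After 5 (G): row=2 col=0 char='_'
After 6 (w): row=2 col=3 char='d'
After 7 (b): row=1 col=6 char='s'
After 8 (j): row=2 col=6 char='_'
After 9 (w): row=2 col=8 char='b'
After 10 (l): row=2 col=9 char='l'
After 11 (k): row=1 col=9 char='w'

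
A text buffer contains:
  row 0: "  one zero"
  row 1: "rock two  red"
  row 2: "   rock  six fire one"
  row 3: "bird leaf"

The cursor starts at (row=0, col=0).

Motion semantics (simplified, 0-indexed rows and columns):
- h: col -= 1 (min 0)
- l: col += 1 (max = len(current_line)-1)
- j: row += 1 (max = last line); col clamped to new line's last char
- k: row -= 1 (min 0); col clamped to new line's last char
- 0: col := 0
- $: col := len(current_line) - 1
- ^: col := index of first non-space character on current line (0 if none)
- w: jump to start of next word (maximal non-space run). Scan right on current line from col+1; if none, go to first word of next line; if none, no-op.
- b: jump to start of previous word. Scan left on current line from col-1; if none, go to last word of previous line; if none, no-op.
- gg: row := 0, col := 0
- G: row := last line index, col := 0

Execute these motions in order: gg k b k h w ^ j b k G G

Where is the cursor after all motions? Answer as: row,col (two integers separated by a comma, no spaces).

Answer: 3,0

Derivation:
After 1 (gg): row=0 col=0 char='_'
After 2 (k): row=0 col=0 char='_'
After 3 (b): row=0 col=0 char='_'
After 4 (k): row=0 col=0 char='_'
After 5 (h): row=0 col=0 char='_'
After 6 (w): row=0 col=2 char='o'
After 7 (^): row=0 col=2 char='o'
After 8 (j): row=1 col=2 char='c'
After 9 (b): row=1 col=0 char='r'
After 10 (k): row=0 col=0 char='_'
After 11 (G): row=3 col=0 char='b'
After 12 (G): row=3 col=0 char='b'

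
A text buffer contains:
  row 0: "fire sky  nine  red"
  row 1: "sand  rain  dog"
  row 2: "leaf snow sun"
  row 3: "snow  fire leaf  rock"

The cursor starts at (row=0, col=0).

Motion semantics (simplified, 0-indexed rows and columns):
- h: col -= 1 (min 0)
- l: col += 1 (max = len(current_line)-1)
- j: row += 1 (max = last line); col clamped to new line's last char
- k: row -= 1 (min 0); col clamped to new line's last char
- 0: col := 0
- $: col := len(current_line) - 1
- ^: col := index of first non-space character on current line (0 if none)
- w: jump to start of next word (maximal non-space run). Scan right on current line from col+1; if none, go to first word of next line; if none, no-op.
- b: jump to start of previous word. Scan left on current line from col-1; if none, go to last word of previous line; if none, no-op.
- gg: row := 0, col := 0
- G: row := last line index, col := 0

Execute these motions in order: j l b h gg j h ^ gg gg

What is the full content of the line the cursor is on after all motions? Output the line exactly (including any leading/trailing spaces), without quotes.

After 1 (j): row=1 col=0 char='s'
After 2 (l): row=1 col=1 char='a'
After 3 (b): row=1 col=0 char='s'
After 4 (h): row=1 col=0 char='s'
After 5 (gg): row=0 col=0 char='f'
After 6 (j): row=1 col=0 char='s'
After 7 (h): row=1 col=0 char='s'
After 8 (^): row=1 col=0 char='s'
After 9 (gg): row=0 col=0 char='f'
After 10 (gg): row=0 col=0 char='f'

Answer: fire sky  nine  red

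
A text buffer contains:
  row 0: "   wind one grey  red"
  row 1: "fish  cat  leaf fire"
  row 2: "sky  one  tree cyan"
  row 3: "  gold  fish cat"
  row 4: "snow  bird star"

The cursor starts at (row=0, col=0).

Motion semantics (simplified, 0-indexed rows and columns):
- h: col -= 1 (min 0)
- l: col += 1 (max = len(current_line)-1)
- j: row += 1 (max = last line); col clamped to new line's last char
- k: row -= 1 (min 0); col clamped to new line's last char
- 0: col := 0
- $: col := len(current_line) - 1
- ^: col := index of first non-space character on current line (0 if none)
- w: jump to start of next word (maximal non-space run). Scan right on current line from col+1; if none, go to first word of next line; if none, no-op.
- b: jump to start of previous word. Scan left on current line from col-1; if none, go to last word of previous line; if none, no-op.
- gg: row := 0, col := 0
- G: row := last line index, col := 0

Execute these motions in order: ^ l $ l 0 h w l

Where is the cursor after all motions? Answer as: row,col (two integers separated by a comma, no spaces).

After 1 (^): row=0 col=3 char='w'
After 2 (l): row=0 col=4 char='i'
After 3 ($): row=0 col=20 char='d'
After 4 (l): row=0 col=20 char='d'
After 5 (0): row=0 col=0 char='_'
After 6 (h): row=0 col=0 char='_'
After 7 (w): row=0 col=3 char='w'
After 8 (l): row=0 col=4 char='i'

Answer: 0,4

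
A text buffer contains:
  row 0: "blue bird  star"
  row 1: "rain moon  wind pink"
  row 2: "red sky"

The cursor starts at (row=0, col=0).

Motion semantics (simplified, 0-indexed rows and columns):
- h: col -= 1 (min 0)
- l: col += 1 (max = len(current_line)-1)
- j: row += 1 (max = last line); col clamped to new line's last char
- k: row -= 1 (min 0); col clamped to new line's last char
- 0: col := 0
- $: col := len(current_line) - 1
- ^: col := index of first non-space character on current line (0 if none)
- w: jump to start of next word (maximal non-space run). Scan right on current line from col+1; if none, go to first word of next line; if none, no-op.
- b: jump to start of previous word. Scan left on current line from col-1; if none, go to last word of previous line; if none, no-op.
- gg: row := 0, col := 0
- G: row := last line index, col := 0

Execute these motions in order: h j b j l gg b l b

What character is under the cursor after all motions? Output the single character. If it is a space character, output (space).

Answer: b

Derivation:
After 1 (h): row=0 col=0 char='b'
After 2 (j): row=1 col=0 char='r'
After 3 (b): row=0 col=11 char='s'
After 4 (j): row=1 col=11 char='w'
After 5 (l): row=1 col=12 char='i'
After 6 (gg): row=0 col=0 char='b'
After 7 (b): row=0 col=0 char='b'
After 8 (l): row=0 col=1 char='l'
After 9 (b): row=0 col=0 char='b'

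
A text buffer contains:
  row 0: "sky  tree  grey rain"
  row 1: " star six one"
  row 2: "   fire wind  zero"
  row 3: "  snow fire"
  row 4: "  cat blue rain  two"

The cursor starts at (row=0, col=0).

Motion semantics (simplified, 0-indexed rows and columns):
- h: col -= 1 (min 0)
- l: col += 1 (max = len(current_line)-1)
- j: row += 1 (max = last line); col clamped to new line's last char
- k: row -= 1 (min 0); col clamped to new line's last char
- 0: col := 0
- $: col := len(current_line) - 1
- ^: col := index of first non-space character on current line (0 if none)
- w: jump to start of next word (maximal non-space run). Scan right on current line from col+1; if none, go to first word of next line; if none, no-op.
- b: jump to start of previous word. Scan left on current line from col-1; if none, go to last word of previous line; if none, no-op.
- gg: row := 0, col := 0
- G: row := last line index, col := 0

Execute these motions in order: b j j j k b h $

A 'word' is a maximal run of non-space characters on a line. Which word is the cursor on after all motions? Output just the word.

After 1 (b): row=0 col=0 char='s'
After 2 (j): row=1 col=0 char='_'
After 3 (j): row=2 col=0 char='_'
After 4 (j): row=3 col=0 char='_'
After 5 (k): row=2 col=0 char='_'
After 6 (b): row=1 col=10 char='o'
After 7 (h): row=1 col=9 char='_'
After 8 ($): row=1 col=12 char='e'

Answer: one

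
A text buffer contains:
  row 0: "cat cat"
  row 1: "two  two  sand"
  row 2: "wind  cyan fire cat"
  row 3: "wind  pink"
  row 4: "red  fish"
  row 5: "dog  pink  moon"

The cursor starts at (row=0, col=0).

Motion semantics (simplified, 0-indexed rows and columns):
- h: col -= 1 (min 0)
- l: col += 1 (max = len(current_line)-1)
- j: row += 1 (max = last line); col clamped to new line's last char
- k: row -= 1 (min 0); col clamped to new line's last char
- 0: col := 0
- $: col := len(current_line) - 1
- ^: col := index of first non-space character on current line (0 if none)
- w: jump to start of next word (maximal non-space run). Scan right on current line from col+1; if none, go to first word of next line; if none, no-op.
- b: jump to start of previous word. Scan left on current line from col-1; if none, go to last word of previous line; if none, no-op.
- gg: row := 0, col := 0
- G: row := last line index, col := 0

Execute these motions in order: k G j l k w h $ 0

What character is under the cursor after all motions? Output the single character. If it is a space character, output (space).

After 1 (k): row=0 col=0 char='c'
After 2 (G): row=5 col=0 char='d'
After 3 (j): row=5 col=0 char='d'
After 4 (l): row=5 col=1 char='o'
After 5 (k): row=4 col=1 char='e'
After 6 (w): row=4 col=5 char='f'
After 7 (h): row=4 col=4 char='_'
After 8 ($): row=4 col=8 char='h'
After 9 (0): row=4 col=0 char='r'

Answer: r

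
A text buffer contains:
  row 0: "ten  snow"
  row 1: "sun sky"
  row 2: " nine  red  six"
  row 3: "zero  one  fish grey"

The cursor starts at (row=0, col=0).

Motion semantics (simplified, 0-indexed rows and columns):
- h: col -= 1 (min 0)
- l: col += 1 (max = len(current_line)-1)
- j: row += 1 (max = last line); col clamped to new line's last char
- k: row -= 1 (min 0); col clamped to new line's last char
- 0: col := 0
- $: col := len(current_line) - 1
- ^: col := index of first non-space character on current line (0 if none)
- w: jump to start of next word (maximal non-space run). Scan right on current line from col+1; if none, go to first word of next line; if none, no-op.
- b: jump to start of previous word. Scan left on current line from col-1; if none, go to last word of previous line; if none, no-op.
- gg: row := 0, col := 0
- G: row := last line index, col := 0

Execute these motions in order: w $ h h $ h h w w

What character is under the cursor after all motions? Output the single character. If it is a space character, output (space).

Answer: s

Derivation:
After 1 (w): row=0 col=5 char='s'
After 2 ($): row=0 col=8 char='w'
After 3 (h): row=0 col=7 char='o'
After 4 (h): row=0 col=6 char='n'
After 5 ($): row=0 col=8 char='w'
After 6 (h): row=0 col=7 char='o'
After 7 (h): row=0 col=6 char='n'
After 8 (w): row=1 col=0 char='s'
After 9 (w): row=1 col=4 char='s'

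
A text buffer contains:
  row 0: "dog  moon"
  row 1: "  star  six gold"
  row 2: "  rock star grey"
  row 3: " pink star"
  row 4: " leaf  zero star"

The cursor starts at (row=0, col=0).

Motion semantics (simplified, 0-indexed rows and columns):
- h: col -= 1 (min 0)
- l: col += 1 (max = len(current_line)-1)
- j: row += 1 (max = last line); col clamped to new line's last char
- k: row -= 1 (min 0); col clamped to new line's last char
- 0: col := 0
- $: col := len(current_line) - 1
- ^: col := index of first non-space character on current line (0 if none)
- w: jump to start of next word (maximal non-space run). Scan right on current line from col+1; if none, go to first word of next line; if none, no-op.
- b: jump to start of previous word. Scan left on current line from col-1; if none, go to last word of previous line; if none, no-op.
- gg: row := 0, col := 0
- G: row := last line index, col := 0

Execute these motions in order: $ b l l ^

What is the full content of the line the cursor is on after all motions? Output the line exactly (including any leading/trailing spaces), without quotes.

Answer: dog  moon

Derivation:
After 1 ($): row=0 col=8 char='n'
After 2 (b): row=0 col=5 char='m'
After 3 (l): row=0 col=6 char='o'
After 4 (l): row=0 col=7 char='o'
After 5 (^): row=0 col=0 char='d'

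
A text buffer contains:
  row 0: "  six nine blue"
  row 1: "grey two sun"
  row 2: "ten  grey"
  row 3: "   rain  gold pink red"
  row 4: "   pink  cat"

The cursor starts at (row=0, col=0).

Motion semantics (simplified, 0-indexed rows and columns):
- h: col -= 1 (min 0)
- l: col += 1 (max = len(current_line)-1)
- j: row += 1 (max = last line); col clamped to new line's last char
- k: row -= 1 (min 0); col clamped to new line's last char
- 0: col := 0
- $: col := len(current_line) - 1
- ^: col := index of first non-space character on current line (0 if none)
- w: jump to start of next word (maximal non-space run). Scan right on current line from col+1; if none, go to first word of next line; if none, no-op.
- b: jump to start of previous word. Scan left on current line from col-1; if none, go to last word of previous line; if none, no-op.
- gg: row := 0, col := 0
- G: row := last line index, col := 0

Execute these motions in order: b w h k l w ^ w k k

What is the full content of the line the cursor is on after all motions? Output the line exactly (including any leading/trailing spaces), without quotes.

Answer:   six nine blue

Derivation:
After 1 (b): row=0 col=0 char='_'
After 2 (w): row=0 col=2 char='s'
After 3 (h): row=0 col=1 char='_'
After 4 (k): row=0 col=1 char='_'
After 5 (l): row=0 col=2 char='s'
After 6 (w): row=0 col=6 char='n'
After 7 (^): row=0 col=2 char='s'
After 8 (w): row=0 col=6 char='n'
After 9 (k): row=0 col=6 char='n'
After 10 (k): row=0 col=6 char='n'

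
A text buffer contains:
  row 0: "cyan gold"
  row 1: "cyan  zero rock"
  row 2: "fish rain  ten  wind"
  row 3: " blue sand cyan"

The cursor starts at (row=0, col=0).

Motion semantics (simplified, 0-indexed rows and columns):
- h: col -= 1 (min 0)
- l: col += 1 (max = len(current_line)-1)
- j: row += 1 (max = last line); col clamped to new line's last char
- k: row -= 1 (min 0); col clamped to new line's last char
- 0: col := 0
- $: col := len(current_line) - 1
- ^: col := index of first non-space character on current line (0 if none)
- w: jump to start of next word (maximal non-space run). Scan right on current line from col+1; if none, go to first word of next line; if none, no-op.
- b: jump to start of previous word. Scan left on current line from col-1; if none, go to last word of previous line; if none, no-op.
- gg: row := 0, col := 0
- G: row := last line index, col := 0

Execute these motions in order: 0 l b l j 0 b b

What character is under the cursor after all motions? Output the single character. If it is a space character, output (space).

After 1 (0): row=0 col=0 char='c'
After 2 (l): row=0 col=1 char='y'
After 3 (b): row=0 col=0 char='c'
After 4 (l): row=0 col=1 char='y'
After 5 (j): row=1 col=1 char='y'
After 6 (0): row=1 col=0 char='c'
After 7 (b): row=0 col=5 char='g'
After 8 (b): row=0 col=0 char='c'

Answer: c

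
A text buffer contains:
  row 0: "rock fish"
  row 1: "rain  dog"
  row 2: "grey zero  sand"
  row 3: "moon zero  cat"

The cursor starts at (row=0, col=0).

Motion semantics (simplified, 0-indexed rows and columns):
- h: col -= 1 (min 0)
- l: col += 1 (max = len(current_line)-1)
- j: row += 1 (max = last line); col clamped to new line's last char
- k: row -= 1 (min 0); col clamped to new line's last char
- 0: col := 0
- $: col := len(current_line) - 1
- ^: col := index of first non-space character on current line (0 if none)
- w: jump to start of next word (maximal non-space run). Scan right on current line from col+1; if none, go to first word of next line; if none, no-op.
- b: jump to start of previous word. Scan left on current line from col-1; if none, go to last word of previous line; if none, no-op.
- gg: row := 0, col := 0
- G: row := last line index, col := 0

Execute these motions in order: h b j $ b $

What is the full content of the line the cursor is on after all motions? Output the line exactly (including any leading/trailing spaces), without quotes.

After 1 (h): row=0 col=0 char='r'
After 2 (b): row=0 col=0 char='r'
After 3 (j): row=1 col=0 char='r'
After 4 ($): row=1 col=8 char='g'
After 5 (b): row=1 col=6 char='d'
After 6 ($): row=1 col=8 char='g'

Answer: rain  dog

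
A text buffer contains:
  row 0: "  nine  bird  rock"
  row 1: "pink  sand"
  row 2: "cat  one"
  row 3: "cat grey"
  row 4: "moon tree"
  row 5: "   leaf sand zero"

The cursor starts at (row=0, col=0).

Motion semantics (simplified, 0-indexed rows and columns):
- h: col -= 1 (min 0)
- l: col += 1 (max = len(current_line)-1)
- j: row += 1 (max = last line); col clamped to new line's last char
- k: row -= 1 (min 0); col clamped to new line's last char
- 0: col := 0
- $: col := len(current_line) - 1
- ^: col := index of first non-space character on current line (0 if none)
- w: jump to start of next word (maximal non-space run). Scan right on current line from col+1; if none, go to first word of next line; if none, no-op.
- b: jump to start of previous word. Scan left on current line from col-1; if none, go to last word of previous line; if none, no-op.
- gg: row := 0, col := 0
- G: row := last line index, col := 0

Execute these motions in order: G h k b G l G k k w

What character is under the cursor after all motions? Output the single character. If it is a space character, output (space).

After 1 (G): row=5 col=0 char='_'
After 2 (h): row=5 col=0 char='_'
After 3 (k): row=4 col=0 char='m'
After 4 (b): row=3 col=4 char='g'
After 5 (G): row=5 col=0 char='_'
After 6 (l): row=5 col=1 char='_'
After 7 (G): row=5 col=0 char='_'
After 8 (k): row=4 col=0 char='m'
After 9 (k): row=3 col=0 char='c'
After 10 (w): row=3 col=4 char='g'

Answer: g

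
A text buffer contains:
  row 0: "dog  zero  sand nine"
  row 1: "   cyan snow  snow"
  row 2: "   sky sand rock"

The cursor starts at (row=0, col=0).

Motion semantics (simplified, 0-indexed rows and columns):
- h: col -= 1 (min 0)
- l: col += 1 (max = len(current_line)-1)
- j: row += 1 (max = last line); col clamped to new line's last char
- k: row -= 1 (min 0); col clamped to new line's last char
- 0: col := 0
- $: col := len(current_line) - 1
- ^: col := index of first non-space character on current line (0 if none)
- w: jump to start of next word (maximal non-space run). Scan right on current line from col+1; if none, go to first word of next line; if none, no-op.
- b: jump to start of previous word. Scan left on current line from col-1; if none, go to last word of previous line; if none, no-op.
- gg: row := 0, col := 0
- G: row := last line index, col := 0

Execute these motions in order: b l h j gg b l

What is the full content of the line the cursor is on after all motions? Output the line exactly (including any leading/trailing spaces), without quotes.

After 1 (b): row=0 col=0 char='d'
After 2 (l): row=0 col=1 char='o'
After 3 (h): row=0 col=0 char='d'
After 4 (j): row=1 col=0 char='_'
After 5 (gg): row=0 col=0 char='d'
After 6 (b): row=0 col=0 char='d'
After 7 (l): row=0 col=1 char='o'

Answer: dog  zero  sand nine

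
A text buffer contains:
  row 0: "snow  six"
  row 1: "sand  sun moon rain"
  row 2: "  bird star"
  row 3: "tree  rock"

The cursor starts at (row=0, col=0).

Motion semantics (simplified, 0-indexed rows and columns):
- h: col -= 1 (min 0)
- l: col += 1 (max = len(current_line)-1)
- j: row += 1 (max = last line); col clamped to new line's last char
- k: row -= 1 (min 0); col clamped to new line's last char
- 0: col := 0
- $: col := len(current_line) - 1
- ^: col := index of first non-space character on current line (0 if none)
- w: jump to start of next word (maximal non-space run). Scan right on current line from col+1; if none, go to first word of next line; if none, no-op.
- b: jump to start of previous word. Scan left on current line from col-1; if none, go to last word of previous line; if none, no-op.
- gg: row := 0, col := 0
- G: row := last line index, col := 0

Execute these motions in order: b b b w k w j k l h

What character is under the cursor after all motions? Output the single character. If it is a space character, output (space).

After 1 (b): row=0 col=0 char='s'
After 2 (b): row=0 col=0 char='s'
After 3 (b): row=0 col=0 char='s'
After 4 (w): row=0 col=6 char='s'
After 5 (k): row=0 col=6 char='s'
After 6 (w): row=1 col=0 char='s'
After 7 (j): row=2 col=0 char='_'
After 8 (k): row=1 col=0 char='s'
After 9 (l): row=1 col=1 char='a'
After 10 (h): row=1 col=0 char='s'

Answer: s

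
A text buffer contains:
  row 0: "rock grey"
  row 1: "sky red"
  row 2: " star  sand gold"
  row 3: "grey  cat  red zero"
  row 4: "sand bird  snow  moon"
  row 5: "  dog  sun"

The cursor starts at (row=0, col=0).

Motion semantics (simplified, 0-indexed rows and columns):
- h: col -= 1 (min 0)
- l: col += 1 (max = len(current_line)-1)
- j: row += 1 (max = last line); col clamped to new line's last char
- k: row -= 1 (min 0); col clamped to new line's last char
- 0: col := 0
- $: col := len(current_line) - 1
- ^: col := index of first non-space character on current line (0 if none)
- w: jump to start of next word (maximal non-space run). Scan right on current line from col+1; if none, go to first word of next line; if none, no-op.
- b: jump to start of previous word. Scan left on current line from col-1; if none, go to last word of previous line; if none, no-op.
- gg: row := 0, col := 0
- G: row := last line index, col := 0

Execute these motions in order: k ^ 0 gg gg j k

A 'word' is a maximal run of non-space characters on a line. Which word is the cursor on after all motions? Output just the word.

After 1 (k): row=0 col=0 char='r'
After 2 (^): row=0 col=0 char='r'
After 3 (0): row=0 col=0 char='r'
After 4 (gg): row=0 col=0 char='r'
After 5 (gg): row=0 col=0 char='r'
After 6 (j): row=1 col=0 char='s'
After 7 (k): row=0 col=0 char='r'

Answer: rock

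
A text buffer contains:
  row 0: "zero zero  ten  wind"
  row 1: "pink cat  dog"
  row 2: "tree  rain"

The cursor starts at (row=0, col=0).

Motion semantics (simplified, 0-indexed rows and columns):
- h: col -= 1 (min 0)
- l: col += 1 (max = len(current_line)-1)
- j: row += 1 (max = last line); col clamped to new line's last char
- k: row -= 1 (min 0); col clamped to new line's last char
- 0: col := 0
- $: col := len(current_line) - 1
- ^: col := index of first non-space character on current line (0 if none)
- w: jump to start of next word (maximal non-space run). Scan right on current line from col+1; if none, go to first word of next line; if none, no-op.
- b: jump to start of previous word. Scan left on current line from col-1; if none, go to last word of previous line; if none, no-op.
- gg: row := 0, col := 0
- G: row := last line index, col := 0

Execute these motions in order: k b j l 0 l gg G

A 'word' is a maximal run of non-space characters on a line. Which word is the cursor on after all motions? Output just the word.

After 1 (k): row=0 col=0 char='z'
After 2 (b): row=0 col=0 char='z'
After 3 (j): row=1 col=0 char='p'
After 4 (l): row=1 col=1 char='i'
After 5 (0): row=1 col=0 char='p'
After 6 (l): row=1 col=1 char='i'
After 7 (gg): row=0 col=0 char='z'
After 8 (G): row=2 col=0 char='t'

Answer: tree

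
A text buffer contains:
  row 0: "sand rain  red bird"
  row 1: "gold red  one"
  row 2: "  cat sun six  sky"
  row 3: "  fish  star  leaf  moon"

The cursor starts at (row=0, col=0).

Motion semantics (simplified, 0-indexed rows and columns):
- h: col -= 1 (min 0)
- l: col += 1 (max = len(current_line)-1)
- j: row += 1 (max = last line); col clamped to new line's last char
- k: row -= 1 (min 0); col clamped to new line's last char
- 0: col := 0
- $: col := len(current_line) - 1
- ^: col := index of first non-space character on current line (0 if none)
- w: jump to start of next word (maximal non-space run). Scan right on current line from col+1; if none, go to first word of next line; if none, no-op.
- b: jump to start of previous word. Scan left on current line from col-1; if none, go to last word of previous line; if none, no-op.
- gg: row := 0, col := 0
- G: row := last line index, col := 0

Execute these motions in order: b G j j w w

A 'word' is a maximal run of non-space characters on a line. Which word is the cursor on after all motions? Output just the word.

After 1 (b): row=0 col=0 char='s'
After 2 (G): row=3 col=0 char='_'
After 3 (j): row=3 col=0 char='_'
After 4 (j): row=3 col=0 char='_'
After 5 (w): row=3 col=2 char='f'
After 6 (w): row=3 col=8 char='s'

Answer: star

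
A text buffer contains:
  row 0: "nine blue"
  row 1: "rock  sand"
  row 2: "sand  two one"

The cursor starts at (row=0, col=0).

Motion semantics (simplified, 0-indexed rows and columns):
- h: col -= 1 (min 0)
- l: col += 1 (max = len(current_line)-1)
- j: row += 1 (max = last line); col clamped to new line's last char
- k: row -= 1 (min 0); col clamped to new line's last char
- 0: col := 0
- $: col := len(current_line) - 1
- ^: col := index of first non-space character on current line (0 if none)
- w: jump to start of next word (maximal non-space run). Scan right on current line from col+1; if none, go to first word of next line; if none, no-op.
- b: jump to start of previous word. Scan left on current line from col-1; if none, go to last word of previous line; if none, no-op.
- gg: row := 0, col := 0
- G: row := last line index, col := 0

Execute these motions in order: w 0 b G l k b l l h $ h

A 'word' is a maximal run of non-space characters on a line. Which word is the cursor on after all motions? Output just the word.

Answer: sand

Derivation:
After 1 (w): row=0 col=5 char='b'
After 2 (0): row=0 col=0 char='n'
After 3 (b): row=0 col=0 char='n'
After 4 (G): row=2 col=0 char='s'
After 5 (l): row=2 col=1 char='a'
After 6 (k): row=1 col=1 char='o'
After 7 (b): row=1 col=0 char='r'
After 8 (l): row=1 col=1 char='o'
After 9 (l): row=1 col=2 char='c'
After 10 (h): row=1 col=1 char='o'
After 11 ($): row=1 col=9 char='d'
After 12 (h): row=1 col=8 char='n'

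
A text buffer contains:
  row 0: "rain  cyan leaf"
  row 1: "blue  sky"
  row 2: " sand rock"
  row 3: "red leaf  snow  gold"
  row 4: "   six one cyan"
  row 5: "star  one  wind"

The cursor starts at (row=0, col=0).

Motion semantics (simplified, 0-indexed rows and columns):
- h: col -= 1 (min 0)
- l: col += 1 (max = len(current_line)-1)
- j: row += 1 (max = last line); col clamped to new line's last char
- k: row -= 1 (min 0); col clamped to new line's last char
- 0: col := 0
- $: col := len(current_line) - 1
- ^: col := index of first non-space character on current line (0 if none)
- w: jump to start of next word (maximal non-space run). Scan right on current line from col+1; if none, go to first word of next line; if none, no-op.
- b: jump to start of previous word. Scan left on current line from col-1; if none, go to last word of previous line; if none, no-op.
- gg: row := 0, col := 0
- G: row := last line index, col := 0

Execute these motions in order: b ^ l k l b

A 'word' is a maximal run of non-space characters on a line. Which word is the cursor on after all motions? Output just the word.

Answer: rain

Derivation:
After 1 (b): row=0 col=0 char='r'
After 2 (^): row=0 col=0 char='r'
After 3 (l): row=0 col=1 char='a'
After 4 (k): row=0 col=1 char='a'
After 5 (l): row=0 col=2 char='i'
After 6 (b): row=0 col=0 char='r'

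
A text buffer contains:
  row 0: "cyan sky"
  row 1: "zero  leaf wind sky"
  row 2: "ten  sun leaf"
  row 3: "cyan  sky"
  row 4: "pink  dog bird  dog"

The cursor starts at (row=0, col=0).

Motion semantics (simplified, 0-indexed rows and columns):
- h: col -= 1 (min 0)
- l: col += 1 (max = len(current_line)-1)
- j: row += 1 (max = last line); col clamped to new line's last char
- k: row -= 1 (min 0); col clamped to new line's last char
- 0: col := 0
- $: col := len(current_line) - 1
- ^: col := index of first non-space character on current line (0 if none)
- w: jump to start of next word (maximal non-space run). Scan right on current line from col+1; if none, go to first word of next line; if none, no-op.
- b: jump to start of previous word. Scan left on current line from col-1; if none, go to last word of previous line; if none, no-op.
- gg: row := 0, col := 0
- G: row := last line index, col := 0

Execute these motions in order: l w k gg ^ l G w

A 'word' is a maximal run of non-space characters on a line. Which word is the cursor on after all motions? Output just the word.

After 1 (l): row=0 col=1 char='y'
After 2 (w): row=0 col=5 char='s'
After 3 (k): row=0 col=5 char='s'
After 4 (gg): row=0 col=0 char='c'
After 5 (^): row=0 col=0 char='c'
After 6 (l): row=0 col=1 char='y'
After 7 (G): row=4 col=0 char='p'
After 8 (w): row=4 col=6 char='d'

Answer: dog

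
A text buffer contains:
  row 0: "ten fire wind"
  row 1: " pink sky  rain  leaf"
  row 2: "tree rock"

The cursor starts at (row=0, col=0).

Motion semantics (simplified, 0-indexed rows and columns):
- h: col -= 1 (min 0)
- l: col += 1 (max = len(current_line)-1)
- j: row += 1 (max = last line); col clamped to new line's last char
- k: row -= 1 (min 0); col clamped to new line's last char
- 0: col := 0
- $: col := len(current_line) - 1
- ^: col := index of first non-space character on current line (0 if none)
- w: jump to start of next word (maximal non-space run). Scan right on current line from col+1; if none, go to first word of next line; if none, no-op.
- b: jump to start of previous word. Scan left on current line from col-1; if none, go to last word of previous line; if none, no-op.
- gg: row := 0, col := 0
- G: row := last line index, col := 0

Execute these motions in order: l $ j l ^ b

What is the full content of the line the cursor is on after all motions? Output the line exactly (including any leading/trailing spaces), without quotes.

After 1 (l): row=0 col=1 char='e'
After 2 ($): row=0 col=12 char='d'
After 3 (j): row=1 col=12 char='a'
After 4 (l): row=1 col=13 char='i'
After 5 (^): row=1 col=1 char='p'
After 6 (b): row=0 col=9 char='w'

Answer: ten fire wind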